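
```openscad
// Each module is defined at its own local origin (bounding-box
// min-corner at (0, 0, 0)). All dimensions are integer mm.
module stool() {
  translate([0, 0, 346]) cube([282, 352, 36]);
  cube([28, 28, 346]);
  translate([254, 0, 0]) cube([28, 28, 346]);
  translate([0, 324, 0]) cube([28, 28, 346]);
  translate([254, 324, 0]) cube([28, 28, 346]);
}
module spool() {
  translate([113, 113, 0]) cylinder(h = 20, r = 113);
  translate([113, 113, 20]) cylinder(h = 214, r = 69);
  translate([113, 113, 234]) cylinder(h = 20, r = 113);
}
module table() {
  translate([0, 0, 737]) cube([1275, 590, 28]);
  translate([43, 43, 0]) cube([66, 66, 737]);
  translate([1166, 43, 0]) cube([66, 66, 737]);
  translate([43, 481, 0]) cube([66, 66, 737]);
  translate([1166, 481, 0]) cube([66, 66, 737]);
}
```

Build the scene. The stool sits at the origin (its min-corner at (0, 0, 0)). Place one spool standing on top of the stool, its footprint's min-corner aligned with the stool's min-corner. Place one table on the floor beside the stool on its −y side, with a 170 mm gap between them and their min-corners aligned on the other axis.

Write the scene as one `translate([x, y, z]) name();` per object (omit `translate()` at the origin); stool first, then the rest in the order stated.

stool();
translate([0, 0, 382]) spool();
translate([0, -760, 0]) table();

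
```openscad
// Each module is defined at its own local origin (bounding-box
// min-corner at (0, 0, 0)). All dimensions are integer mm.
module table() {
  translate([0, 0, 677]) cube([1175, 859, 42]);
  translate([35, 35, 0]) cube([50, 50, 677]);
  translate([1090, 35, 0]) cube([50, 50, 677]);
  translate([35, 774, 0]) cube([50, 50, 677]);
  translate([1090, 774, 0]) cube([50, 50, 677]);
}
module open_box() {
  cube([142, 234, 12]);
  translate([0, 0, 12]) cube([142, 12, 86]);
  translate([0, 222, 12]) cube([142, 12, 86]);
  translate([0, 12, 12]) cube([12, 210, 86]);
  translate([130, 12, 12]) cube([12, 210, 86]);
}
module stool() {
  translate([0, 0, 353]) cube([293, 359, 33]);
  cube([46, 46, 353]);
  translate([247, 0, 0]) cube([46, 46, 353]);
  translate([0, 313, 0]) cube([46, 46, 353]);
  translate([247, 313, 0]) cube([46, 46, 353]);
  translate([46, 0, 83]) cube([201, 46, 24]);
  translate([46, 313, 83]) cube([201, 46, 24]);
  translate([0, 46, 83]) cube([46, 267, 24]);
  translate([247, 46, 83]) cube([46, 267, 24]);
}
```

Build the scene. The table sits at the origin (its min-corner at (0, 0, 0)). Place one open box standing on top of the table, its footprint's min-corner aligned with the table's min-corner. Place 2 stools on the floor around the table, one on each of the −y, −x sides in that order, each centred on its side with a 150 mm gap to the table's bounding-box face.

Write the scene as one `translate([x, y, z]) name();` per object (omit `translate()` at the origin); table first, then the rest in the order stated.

table();
translate([0, 0, 719]) open_box();
translate([441, -509, 0]) stool();
translate([-443, 250, 0]) stool();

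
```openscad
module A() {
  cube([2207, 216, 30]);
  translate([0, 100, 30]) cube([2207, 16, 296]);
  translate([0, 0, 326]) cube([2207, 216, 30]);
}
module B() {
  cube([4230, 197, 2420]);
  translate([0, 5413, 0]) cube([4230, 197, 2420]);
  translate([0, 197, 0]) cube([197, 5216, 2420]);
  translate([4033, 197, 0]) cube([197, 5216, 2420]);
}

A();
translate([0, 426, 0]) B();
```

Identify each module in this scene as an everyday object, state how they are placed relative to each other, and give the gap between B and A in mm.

A is an I-beam. B is a house frame. The house frame is on the floor beside the I-beam on its +y side. The gap between the house frame and the I-beam is 210 mm.

The house frame's nearest face is 210 mm from the I-beam's +y face.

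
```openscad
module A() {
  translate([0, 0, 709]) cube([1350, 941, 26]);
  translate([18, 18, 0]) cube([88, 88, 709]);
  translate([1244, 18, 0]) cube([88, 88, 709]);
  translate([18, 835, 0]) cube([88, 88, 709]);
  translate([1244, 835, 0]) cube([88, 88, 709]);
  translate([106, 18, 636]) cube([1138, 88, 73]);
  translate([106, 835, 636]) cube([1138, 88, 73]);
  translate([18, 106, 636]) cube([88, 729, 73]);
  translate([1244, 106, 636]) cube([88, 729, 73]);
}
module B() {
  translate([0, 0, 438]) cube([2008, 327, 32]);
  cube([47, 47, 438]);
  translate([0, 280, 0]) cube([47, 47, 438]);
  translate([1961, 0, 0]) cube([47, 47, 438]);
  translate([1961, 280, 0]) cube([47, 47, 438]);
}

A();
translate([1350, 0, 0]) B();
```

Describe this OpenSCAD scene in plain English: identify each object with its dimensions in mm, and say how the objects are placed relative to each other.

A is a table with a 1350×941 mm rectangular top, 26 mm thick, top surface at z = 735 mm, supported by four 88×88 mm square legs, each inset 18 mm from the nearest pair of top edges, running from the floor. Four apron rails, 88 mm thick and 73 mm tall, run between adjacent legs with their top edges flush with the underside of the top and their outer faces flush with the legs' outer faces.

B is a long wooden bench with a 2008 mm (x) × 327 mm (y) seat, 32 mm thick, its top surface 470 mm above the floor. Four 47 mm square legs at the seat corners, flush with the edges, run from z = 0 to the seat underside.

The bench is against the table's +x side, with their −y faces flush.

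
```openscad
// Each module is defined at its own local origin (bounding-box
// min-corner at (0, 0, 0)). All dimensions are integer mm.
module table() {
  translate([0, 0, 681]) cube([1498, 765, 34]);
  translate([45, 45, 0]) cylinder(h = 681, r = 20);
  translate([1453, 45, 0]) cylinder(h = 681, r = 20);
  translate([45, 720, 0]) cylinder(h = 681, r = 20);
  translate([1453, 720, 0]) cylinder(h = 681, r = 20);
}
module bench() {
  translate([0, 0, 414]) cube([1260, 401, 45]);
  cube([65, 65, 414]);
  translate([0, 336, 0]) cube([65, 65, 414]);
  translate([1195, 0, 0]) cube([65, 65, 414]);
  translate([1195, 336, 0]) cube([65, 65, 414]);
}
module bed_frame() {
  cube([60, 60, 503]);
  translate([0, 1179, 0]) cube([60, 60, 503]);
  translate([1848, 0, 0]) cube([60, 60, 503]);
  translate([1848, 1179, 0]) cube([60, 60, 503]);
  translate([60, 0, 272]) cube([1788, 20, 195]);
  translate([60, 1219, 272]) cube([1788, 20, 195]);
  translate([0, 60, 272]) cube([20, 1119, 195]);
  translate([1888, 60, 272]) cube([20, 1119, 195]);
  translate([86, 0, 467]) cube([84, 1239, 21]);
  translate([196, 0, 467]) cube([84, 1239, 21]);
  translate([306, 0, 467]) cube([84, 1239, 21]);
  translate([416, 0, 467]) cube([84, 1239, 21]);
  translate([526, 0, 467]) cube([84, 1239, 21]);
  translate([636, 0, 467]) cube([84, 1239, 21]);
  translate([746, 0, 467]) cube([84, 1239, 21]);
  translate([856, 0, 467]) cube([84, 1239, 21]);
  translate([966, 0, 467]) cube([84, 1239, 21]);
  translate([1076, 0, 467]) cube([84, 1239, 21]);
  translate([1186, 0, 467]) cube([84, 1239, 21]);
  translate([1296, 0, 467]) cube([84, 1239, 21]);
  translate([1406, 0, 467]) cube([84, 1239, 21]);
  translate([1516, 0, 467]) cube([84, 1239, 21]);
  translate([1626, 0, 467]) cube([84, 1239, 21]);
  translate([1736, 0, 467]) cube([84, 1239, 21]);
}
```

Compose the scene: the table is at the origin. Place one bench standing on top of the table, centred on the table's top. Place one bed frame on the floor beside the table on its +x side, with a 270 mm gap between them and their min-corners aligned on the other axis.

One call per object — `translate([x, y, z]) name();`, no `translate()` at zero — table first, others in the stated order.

table();
translate([119, 182, 715]) bench();
translate([1768, 0, 0]) bed_frame();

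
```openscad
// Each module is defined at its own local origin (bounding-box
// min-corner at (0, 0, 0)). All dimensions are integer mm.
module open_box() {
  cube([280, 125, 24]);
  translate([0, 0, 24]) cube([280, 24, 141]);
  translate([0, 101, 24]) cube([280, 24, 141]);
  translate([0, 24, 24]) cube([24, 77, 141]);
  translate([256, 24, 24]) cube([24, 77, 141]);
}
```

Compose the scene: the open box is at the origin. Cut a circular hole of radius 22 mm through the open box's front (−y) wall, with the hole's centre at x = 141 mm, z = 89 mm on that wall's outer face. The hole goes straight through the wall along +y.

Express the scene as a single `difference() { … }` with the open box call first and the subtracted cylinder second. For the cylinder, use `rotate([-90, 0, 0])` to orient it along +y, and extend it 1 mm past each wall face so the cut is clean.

difference() {
  open_box();
  translate([141, -1, 89]) rotate([-90, 0, 0]) cylinder(h = 26, r = 22);
}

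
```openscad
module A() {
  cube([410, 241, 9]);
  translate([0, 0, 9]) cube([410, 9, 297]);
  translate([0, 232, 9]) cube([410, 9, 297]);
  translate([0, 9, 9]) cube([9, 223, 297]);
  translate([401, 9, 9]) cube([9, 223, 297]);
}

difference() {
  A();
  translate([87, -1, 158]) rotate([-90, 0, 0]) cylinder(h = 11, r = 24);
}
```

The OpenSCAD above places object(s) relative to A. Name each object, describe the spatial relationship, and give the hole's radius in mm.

The subtracted cylinder has r = 24 mm.

A is an open box. The open box has a circular hole through its front wall. The hole's radius is 24 mm.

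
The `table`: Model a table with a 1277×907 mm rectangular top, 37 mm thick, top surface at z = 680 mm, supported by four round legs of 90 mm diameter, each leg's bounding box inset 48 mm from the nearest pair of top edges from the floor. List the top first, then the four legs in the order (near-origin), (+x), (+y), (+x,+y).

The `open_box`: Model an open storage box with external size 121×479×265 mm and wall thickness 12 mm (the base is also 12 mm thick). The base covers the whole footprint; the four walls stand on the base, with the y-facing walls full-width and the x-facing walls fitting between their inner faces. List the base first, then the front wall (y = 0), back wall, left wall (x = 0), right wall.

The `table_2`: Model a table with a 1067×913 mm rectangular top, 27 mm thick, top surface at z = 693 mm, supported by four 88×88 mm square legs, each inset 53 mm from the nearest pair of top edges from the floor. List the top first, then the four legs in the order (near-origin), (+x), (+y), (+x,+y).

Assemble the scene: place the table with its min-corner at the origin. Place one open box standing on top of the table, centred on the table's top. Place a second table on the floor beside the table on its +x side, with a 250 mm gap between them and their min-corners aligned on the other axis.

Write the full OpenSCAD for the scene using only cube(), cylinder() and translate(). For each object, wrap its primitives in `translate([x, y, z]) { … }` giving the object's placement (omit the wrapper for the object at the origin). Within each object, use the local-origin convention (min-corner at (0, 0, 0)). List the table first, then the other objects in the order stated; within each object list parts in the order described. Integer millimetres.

translate([0, 0, 643]) cube([1277, 907, 37]);
translate([93, 93, 0]) cylinder(h = 643, r = 45);
translate([1184, 93, 0]) cylinder(h = 643, r = 45);
translate([93, 814, 0]) cylinder(h = 643, r = 45);
translate([1184, 814, 0]) cylinder(h = 643, r = 45);
translate([578, 214, 680]) {
  cube([121, 479, 12]);
  translate([0, 0, 12]) cube([121, 12, 253]);
  translate([0, 467, 12]) cube([121, 12, 253]);
  translate([0, 12, 12]) cube([12, 455, 253]);
  translate([109, 12, 12]) cube([12, 455, 253]);
}
translate([1527, 0, 0]) {
  translate([0, 0, 666]) cube([1067, 913, 27]);
  translate([53, 53, 0]) cube([88, 88, 666]);
  translate([926, 53, 0]) cube([88, 88, 666]);
  translate([53, 772, 0]) cube([88, 88, 666]);
  translate([926, 772, 0]) cube([88, 88, 666]);
}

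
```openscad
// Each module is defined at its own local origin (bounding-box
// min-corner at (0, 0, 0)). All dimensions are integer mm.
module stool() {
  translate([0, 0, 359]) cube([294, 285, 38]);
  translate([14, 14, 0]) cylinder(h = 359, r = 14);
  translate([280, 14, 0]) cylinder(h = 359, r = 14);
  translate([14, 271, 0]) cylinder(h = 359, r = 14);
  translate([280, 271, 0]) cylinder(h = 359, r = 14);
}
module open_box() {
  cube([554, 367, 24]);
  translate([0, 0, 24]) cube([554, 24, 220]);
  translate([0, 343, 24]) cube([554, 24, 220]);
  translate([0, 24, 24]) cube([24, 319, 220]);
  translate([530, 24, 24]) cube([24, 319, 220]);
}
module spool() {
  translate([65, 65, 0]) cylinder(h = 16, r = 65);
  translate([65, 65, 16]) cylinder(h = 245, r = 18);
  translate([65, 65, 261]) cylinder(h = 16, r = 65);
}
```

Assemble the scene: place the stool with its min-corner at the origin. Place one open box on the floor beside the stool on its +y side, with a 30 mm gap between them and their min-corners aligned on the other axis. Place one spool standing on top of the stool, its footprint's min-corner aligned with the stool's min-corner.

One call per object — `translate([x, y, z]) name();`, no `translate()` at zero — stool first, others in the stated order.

stool();
translate([0, 315, 0]) open_box();
translate([0, 0, 397]) spool();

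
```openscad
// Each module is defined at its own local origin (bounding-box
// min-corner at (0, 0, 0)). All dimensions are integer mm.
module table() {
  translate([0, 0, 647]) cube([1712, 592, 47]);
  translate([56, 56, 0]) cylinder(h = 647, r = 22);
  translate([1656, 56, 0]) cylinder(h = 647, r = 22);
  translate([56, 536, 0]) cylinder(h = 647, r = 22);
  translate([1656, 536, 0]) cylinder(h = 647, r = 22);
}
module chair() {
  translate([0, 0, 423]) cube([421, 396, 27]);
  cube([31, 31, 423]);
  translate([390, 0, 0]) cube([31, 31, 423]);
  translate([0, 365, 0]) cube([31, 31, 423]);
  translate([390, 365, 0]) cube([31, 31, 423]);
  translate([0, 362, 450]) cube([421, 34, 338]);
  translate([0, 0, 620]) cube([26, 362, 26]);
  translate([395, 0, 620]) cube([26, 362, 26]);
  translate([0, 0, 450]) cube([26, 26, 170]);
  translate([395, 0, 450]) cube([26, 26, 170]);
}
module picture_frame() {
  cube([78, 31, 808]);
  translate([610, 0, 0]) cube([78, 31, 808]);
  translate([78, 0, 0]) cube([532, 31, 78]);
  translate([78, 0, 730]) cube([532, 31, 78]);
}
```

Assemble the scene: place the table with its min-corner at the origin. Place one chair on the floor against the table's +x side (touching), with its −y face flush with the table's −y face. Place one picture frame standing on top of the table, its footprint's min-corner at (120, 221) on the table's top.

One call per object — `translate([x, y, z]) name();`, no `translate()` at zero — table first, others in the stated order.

table();
translate([1712, 0, 0]) chair();
translate([120, 221, 694]) picture_frame();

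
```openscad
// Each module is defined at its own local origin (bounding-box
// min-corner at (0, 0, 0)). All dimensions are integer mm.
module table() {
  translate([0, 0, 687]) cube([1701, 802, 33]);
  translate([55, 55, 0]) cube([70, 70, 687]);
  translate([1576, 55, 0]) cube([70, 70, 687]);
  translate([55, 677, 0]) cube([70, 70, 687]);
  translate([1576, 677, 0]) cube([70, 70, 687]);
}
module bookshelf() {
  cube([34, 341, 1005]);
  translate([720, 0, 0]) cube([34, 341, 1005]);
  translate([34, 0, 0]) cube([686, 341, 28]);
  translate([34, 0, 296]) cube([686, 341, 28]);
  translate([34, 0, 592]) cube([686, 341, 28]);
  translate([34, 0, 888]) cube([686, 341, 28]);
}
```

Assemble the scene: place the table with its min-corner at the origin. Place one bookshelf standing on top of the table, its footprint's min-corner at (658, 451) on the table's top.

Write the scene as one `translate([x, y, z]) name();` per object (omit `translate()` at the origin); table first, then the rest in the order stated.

table();
translate([658, 451, 720]) bookshelf();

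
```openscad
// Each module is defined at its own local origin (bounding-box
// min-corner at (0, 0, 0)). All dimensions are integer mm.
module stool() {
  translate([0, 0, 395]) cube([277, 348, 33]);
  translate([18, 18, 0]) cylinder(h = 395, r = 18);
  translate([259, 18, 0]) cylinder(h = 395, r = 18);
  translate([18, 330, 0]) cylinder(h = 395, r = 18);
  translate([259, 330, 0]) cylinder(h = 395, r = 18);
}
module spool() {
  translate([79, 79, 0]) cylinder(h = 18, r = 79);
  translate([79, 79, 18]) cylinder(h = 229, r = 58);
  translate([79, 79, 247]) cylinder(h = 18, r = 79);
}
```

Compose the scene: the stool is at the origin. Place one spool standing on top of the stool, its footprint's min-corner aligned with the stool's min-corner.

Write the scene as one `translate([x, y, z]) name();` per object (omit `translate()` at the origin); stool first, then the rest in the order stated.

stool();
translate([0, 0, 428]) spool();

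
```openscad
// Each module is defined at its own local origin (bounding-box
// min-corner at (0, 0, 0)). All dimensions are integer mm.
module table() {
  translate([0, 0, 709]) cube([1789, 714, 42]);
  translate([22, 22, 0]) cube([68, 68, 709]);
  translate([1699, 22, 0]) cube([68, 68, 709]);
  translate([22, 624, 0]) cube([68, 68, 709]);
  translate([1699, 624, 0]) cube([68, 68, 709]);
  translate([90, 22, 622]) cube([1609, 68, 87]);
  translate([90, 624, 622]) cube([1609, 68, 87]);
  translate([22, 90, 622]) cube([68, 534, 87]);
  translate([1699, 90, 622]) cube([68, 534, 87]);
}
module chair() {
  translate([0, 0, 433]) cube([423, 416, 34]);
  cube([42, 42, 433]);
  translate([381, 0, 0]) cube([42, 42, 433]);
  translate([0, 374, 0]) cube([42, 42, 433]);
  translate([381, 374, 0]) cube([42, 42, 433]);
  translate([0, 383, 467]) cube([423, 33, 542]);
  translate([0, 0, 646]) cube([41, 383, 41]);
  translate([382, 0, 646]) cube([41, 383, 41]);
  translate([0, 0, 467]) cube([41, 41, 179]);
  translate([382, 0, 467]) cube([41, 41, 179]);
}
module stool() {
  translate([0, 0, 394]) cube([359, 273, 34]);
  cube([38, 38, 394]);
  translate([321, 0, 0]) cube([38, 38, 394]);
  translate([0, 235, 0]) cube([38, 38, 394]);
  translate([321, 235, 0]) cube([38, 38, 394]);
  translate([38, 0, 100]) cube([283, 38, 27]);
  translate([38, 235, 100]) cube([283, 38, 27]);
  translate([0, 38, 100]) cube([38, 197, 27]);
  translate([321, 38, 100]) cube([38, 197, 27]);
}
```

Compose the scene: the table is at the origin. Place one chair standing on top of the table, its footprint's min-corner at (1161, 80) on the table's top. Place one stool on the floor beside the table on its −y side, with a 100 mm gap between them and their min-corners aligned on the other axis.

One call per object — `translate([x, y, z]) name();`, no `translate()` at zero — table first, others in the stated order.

table();
translate([1161, 80, 751]) chair();
translate([0, -373, 0]) stool();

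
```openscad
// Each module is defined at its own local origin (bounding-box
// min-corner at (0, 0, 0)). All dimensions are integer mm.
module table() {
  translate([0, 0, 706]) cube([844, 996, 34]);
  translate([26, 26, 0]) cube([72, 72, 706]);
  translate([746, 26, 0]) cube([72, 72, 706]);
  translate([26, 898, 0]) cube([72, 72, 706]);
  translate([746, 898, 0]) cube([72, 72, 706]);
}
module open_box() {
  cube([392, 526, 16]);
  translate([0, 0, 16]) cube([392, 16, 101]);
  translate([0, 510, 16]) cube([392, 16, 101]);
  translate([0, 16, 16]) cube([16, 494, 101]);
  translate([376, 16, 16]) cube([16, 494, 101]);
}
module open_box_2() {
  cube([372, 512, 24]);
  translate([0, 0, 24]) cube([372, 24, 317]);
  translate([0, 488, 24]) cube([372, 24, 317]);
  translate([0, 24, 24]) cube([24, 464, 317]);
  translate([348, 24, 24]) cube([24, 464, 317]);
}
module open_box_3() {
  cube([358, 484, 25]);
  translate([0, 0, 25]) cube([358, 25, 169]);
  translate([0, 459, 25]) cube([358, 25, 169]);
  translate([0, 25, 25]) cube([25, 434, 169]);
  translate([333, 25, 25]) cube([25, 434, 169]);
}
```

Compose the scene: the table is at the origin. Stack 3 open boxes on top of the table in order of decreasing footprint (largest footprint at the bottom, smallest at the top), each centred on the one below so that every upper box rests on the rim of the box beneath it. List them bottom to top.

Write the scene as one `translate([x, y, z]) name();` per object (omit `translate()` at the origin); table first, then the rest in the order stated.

table();
translate([226, 235, 740]) open_box();
translate([236, 242, 857]) open_box_2();
translate([243, 256, 1198]) open_box_3();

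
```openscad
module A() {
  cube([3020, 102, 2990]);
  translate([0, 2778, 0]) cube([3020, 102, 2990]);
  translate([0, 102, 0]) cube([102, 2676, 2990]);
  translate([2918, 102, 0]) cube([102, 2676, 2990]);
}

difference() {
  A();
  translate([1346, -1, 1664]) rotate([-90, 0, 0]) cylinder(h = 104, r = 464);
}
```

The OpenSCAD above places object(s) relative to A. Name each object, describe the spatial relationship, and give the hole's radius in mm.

The subtracted cylinder has r = 464 mm.

A is a house frame. The house frame has a circular hole through its front wall. The hole's radius is 464 mm.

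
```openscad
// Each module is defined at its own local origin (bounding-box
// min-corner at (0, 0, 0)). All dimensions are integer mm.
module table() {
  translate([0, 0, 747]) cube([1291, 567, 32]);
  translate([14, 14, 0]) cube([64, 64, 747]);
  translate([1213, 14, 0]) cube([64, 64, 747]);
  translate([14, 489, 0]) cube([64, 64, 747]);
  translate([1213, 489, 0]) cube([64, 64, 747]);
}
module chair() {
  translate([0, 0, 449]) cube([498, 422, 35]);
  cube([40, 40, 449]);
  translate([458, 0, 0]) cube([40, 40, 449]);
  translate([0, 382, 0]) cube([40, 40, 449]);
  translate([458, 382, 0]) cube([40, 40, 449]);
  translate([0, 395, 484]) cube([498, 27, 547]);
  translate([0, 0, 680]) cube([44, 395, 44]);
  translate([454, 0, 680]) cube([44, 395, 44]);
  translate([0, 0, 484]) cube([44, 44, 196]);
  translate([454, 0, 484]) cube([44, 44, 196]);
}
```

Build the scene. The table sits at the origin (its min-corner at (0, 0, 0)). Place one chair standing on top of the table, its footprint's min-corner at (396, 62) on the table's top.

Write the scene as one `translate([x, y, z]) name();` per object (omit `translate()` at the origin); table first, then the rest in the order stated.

table();
translate([396, 62, 779]) chair();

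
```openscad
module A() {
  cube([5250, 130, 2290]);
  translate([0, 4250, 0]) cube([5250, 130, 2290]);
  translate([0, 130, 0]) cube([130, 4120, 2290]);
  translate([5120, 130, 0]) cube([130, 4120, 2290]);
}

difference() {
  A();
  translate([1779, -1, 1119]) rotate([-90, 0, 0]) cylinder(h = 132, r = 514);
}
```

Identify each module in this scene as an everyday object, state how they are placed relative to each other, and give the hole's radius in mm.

The subtracted cylinder has r = 514 mm.

A is a house frame. The house frame has a circular hole through its front wall. The hole's radius is 514 mm.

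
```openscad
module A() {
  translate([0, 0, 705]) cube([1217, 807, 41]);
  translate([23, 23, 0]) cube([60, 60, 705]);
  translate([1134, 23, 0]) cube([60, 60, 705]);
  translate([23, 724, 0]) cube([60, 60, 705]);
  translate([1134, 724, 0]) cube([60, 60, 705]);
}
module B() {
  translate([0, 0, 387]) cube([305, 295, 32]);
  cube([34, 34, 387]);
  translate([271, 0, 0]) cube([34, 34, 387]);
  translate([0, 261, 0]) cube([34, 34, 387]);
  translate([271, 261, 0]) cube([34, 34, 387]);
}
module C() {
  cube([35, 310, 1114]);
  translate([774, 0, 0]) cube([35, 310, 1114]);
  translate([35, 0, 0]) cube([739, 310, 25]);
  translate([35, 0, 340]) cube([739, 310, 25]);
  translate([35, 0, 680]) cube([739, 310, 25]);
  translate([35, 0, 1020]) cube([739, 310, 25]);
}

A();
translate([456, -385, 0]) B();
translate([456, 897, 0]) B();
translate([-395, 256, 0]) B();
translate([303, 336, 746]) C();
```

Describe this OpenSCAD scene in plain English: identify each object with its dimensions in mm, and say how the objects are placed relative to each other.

A is a table with a 1217×807 mm rectangular top, 41 mm thick, top surface at z = 746 mm, supported by four 60×60 mm square legs, each inset 23 mm from the nearest pair of top edges, running from the floor.

B is a four-legged stool. The seat is a 305×295×32 mm slab whose top surface is at z = 419 mm; four square legs, each 34×34 mm in cross-section, run from the floor (z = 0) to the underside of the seat, each flush with a corner of the seat.

C is a bookshelf 809 mm wide overall, 310 mm deep and 1114 mm tall. The two sides are 35 mm thick vertical panels. 4 horizontal shelves of 25 mm thickness span between the inner faces of the sides; the lowest shelf sits on the floor and shelves are stacked with a clear vertical gap of 315 mm between each pair.

Three stools sit around the table at the −y, +y, −x sides. The bookshelf is on top of the table.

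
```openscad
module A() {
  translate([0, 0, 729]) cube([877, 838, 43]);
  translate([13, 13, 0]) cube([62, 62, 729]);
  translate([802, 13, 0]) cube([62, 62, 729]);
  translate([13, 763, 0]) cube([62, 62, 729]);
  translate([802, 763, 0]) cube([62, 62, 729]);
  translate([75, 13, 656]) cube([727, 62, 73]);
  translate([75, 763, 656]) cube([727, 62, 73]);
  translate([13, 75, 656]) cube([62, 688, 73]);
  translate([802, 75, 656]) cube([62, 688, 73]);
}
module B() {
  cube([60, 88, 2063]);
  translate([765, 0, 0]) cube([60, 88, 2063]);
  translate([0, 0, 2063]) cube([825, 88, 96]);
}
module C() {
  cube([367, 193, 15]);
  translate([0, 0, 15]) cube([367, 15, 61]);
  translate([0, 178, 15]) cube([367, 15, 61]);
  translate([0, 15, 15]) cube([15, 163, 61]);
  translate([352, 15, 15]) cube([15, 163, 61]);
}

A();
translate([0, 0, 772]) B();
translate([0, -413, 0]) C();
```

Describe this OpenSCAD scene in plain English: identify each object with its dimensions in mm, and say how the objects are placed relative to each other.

A is a table with a 877×838 mm rectangular top, 43 mm thick, top surface at z = 772 mm, supported by four 62×62 mm square legs, each inset 13 mm from the nearest pair of top edges, running from the floor. Four apron rails, 62 mm thick and 73 mm tall, run between adjacent legs with their top edges flush with the underside of the top and their outer faces flush with the legs' outer faces.

B is a door frame. The clear opening is 705 mm wide and 2063 mm high. Two 60 mm wide jambs, 88 mm deep, stand either side of the opening from the floor to the top of the opening. A 96 mm thick head sits across the top of both jambs, spanning the full outside width of the frame.

C is an open-topped rectangular box: outside dimensions 367×193×76 mm, with a uniform wall and base thickness of 15 mm. The base is a full 367×193 slab on the floor; four walls sit on top of the base. The front and back walls (the −y and +y sides) span the full width; the two side walls fit between them.

The door frame is on top of the table. The open box is on the floor beside the table on its −y side.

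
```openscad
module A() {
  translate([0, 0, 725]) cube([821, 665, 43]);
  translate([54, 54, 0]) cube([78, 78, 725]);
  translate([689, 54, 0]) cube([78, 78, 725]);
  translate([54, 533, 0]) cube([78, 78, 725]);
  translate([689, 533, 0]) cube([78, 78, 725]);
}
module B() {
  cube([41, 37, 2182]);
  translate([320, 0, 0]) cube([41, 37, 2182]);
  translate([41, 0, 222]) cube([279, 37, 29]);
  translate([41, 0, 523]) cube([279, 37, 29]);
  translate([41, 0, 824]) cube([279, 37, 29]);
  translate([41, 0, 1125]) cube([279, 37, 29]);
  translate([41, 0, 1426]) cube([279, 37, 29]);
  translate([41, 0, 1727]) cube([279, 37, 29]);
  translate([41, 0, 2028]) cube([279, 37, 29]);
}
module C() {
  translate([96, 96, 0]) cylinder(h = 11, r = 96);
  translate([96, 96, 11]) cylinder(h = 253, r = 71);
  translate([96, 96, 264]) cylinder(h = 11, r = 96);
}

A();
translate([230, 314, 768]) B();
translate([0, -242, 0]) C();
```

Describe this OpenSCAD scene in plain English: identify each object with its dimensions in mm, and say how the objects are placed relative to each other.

A is a table: top 821 mm (x) × 665 mm (y), 43 mm thick, upper face at z = 768 mm, on four 78×78 mm square legs, each inset 54 mm from the nearest pair of top edges, running from z = 0 to the bottom of the top.

B is a straight ladder. Two 41×37 mm vertical rails, 2182 mm tall, stand 361 mm apart (outside-to-outside) with their front faces coplanar on the −y side. 7 rungs, each 37 mm deep and 29 mm tall, span between the inner faces of the rails, front faces flush with the rails. The lowest rung's underside is at z = 222 mm and rungs are spaced 301 mm apart (underside to underside).

C is a spool: two coaxial disc flanges of radius 96 mm and thickness 11 mm, joined by a core cylinder of radius 71 mm and height 253 mm. The lower flange rests on z = 0 and the three cylinders share a vertical axis.

The ladder is on top of the table, centred. The spool is on the floor beside the table on its −y side.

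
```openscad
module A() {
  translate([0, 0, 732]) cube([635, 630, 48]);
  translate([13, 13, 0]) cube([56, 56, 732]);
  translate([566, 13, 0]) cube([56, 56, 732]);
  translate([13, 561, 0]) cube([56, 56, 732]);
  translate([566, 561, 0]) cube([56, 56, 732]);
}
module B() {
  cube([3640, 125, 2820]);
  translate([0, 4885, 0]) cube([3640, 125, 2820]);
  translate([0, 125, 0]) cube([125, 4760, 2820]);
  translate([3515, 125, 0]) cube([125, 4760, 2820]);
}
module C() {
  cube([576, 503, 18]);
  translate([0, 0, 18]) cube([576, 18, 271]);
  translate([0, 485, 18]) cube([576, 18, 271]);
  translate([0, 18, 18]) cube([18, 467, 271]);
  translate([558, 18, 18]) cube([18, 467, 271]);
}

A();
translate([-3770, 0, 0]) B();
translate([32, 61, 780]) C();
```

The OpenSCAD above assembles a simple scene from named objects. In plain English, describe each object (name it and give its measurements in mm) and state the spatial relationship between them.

A is a table with a 635×630 mm rectangular top, 48 mm thick, top surface at z = 780 mm, supported by four 56×56 mm square legs, each inset 13 mm from the nearest pair of top edges, running from the floor.

B is a box-shaped house frame (walls only): outside footprint 3640×5010 mm, wall height 2820 mm, wall thickness 125 mm. The two y-facing walls run the full x-width; the two x-facing walls fit between the inner faces of the y-facing walls.

C is an open-topped rectangular box: outside dimensions 576×503×289 mm, with a uniform wall and base thickness of 18 mm. The base is a full 576×503 slab on the floor; four walls sit on top of the base. The front and back walls (the −y and +y sides) span the full width; the two side walls fit between them.

The house frame is on the floor beside the table on its −x side. The open box is on top of the table.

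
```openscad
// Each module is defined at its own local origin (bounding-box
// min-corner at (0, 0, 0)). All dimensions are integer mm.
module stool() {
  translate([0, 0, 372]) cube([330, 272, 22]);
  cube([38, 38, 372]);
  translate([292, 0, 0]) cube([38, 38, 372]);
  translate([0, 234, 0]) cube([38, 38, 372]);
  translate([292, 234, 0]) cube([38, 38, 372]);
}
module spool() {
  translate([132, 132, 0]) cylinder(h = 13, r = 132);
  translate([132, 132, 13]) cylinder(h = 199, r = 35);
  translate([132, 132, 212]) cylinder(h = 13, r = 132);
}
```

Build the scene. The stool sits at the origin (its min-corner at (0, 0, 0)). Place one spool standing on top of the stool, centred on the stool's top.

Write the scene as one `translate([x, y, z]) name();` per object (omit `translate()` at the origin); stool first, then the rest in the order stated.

stool();
translate([33, 4, 394]) spool();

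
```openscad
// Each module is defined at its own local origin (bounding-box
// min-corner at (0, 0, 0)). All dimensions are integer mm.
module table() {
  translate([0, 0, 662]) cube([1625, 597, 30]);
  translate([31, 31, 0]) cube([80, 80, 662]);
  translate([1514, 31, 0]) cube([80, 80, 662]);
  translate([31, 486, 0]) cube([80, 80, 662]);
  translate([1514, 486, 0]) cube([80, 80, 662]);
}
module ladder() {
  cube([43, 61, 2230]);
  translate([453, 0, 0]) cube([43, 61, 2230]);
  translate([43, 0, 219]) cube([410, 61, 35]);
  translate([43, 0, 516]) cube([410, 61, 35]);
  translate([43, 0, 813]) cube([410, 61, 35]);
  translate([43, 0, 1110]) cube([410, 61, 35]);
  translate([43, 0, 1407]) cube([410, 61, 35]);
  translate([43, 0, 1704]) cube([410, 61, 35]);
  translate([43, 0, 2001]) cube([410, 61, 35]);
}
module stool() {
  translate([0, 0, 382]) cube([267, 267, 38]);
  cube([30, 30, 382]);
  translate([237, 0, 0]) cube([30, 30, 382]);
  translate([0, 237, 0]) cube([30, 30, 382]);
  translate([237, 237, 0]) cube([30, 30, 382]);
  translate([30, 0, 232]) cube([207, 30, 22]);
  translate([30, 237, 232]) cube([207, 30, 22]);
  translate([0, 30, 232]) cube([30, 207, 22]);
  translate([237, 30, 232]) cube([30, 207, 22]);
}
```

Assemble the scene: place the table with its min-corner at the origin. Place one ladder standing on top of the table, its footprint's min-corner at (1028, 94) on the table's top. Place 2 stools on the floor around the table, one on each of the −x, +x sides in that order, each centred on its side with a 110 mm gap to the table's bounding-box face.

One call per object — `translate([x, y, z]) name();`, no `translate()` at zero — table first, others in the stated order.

table();
translate([1028, 94, 692]) ladder();
translate([-377, 165, 0]) stool();
translate([1735, 165, 0]) stool();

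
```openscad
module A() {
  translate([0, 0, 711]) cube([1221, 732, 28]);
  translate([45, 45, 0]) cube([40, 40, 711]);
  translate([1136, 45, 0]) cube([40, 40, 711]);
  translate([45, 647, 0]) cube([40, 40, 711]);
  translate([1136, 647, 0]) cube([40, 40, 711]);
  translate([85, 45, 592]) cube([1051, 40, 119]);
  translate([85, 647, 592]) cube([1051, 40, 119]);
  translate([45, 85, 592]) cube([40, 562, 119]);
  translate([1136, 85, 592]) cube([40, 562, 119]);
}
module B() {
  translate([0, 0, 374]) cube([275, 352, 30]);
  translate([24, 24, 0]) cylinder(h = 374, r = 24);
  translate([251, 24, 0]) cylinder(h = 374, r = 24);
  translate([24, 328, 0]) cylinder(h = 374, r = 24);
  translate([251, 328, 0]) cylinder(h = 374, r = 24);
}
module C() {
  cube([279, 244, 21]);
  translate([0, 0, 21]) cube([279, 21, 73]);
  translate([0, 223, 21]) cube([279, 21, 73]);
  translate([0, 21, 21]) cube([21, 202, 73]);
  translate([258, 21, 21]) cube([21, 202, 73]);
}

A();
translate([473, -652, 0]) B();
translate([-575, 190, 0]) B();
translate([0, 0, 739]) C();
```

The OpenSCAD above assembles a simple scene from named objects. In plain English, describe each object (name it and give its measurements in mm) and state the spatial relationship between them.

A is a table: top 1221 mm (x) × 732 mm (y), 28 mm thick, upper face at z = 739 mm, on four 40×40 mm square legs, each inset 45 mm from the nearest pair of top edges, running from z = 0 to the bottom of the top. Four apron rails, 40 mm thick and 119 mm tall, run between adjacent legs with their top edges flush with the underside of the top and their outer faces flush with the legs' outer faces.

B is a four-legged stool. The seat is 275×352 mm, 30 mm thick, top at z = 404 mm. It stands on four round legs, each 48 mm in diameter, from z = 0 to the seat underside, each leg's axis is inset half a diameter from the nearest pair of seat edges (so the leg's bounding box is flush with the corner).

C is an open-topped rectangular box: outside dimensions 279×244×94 mm, with a uniform wall and base thickness of 21 mm. The base is a full 279×244 slab on the floor; four walls sit on top of the base. The front and back walls (the −y and +y sides) span the full width; the two side walls fit between them.

Two stools sit around the table at the −y, −x sides. The open box is on top of the table.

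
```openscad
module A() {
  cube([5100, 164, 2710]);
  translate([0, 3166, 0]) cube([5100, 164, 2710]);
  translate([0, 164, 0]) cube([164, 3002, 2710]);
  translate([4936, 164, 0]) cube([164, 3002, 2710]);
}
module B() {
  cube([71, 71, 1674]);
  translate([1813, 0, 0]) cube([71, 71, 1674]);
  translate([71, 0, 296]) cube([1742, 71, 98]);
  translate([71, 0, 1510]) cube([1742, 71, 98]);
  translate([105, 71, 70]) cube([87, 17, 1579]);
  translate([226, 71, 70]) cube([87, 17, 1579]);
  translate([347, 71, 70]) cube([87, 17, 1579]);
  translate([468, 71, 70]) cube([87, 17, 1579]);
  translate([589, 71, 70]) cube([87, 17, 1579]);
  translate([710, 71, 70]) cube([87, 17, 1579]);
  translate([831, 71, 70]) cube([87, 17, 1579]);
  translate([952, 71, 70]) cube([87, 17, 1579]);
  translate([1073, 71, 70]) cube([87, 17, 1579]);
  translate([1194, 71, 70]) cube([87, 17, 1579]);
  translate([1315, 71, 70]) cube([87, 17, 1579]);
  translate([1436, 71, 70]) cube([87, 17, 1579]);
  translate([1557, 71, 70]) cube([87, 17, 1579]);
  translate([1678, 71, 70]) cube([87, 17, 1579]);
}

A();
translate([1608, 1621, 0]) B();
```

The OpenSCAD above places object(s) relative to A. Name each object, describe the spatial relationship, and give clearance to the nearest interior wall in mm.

Clearances: x = 1444, y = 1457; minimum 1444 mm.

A is a house frame. B is a fence section. The fence section sits inside the house frame, centred. The clearance to the nearest interior wall is 1444 mm.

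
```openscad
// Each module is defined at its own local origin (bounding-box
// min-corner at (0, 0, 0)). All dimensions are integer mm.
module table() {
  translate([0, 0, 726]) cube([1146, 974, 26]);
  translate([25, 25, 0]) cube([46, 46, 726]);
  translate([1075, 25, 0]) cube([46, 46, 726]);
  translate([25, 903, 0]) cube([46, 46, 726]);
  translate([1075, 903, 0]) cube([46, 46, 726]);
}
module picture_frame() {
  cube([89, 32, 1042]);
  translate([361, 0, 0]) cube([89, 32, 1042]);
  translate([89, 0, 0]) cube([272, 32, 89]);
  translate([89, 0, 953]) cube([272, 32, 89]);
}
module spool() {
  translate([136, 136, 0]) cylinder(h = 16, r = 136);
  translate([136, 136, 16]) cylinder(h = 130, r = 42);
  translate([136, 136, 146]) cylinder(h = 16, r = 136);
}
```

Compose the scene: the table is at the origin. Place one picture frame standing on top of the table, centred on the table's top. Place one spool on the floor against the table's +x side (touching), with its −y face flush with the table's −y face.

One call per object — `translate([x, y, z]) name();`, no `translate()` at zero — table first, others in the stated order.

table();
translate([348, 471, 752]) picture_frame();
translate([1146, 0, 0]) spool();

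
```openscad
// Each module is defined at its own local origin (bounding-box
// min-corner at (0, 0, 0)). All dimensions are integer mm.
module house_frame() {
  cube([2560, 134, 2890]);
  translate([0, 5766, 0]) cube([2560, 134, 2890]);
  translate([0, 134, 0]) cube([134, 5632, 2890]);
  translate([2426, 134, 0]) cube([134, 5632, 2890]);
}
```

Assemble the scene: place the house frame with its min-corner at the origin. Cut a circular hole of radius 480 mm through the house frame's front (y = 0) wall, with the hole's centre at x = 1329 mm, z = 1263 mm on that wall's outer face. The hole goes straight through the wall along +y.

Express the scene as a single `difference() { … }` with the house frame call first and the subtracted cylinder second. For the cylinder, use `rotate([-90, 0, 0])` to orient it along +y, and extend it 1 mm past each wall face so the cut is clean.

difference() {
  house_frame();
  translate([1329, -1, 1263]) rotate([-90, 0, 0]) cylinder(h = 136, r = 480);
}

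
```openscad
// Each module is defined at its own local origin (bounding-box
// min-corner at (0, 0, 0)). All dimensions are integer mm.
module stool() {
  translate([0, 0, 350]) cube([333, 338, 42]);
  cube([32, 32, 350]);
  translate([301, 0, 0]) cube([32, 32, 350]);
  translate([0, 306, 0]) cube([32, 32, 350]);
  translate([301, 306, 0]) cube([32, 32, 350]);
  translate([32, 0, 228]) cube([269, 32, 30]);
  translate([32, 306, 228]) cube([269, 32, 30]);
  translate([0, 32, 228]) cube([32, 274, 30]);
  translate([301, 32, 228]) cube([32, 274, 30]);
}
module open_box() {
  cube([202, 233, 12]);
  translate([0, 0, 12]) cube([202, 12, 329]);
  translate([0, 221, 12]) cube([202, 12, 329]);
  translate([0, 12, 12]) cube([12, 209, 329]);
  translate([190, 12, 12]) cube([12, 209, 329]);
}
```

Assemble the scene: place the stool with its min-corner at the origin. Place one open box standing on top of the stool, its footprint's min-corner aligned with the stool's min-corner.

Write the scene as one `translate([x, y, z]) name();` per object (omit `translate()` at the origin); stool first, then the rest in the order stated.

stool();
translate([0, 0, 392]) open_box();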